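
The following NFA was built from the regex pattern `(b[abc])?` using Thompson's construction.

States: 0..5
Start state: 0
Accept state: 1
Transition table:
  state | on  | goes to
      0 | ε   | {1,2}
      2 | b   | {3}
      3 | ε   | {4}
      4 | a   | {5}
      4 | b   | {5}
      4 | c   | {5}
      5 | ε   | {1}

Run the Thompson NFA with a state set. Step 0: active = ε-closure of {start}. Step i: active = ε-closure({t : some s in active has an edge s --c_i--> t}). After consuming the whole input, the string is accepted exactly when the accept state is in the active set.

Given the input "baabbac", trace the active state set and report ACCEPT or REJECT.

initial (ε-close {0}): {0,1,2}
'b' @ 1: {3,4}
'a' @ 2: {1,5}  ✓accept
'a' @ 3: {}  — no active states
rest 'bbac' ignored (set empty)
after full input: {}  (accept=1 not in)

Answer: REJECT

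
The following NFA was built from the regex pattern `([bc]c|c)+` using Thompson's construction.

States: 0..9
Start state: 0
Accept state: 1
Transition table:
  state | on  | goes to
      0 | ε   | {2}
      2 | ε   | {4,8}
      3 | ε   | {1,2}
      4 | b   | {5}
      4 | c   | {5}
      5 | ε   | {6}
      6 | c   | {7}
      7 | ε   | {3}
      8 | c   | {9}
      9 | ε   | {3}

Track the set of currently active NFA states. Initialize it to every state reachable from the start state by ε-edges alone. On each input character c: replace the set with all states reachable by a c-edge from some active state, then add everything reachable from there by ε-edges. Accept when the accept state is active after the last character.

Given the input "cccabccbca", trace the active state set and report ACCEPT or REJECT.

Answer: REJECT

Trace:
start: ε-closure({0}) = {0,2,4,8}
'c' @ 1: {1,2,3,4,5,6,8,9}  (accept∈set)
'c' @ 2: {1,2,3,4,5,6,7,8,9}  (accept∈set)
'c' @ 3: {1,2,3,4,5,6,7,8,9}  (accept∈set)
'a' @ 4: {}  — dead — no transitions
rest 'bccbca' ignored (set empty)
end set {} — state 1 not in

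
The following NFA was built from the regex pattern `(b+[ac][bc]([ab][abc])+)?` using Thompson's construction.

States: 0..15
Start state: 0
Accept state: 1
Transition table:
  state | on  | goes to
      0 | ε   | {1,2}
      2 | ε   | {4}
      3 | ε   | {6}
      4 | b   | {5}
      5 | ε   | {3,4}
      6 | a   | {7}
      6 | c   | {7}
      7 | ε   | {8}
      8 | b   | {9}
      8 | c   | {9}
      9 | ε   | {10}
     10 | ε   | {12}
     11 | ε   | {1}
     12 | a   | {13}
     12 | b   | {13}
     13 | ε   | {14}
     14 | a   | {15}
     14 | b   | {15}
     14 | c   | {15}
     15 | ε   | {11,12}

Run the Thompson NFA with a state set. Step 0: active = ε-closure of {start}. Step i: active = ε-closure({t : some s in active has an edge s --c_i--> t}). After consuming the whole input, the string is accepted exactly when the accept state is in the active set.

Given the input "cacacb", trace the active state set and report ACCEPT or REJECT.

S₀ = ε-closure({0}) = {0,1,2,4}
'c' @ 1: {}  — dead — no transitions
rest 'acacb' ignored (set empty)
after full input: {}  (accept=1 not in)

Answer: REJECT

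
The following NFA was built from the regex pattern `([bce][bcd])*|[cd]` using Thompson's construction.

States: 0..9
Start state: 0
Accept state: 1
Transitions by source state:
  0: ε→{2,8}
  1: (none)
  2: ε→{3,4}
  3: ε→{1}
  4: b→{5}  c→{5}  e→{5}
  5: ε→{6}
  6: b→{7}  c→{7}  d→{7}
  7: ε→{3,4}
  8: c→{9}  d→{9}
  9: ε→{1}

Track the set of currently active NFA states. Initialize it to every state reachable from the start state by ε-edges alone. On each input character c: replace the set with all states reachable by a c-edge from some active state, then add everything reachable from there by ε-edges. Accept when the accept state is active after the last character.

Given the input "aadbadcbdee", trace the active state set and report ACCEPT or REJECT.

Answer: REJECT

Derivation:
initial (ε-close {0}): {0,1,2,3,4,8}
'a' @ 1: {}  — dead — no transitions
rest 'adbadcbdee' ignored (set empty)
final: {}; accept 1 not in set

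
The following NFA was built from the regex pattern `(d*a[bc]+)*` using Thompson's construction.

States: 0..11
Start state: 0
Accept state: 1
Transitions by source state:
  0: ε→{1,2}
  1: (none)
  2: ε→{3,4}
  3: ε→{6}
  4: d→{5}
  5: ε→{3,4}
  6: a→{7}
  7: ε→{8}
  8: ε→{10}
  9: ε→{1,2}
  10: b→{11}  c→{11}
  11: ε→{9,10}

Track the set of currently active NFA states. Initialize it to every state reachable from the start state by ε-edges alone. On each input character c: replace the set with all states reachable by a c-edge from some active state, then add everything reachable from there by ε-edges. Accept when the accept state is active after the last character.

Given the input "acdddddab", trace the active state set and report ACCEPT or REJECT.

Answer: ACCEPT

Steps:
initial (ε-close {0}): {0,1,2,3,4,6}
'a' @ 1: {7,8,10}
'c' @ 2: {1,2,3,4,6,9,10,11}  ✓accept
'd' @ 3: {3,4,5,6}
'd' @ 4: {3,4,5,6}
'd' @ 5: {3,4,5,6}
'd' @ 6: {3,4,5,6}
'd' @ 7: {3,4,5,6}
'a' @ 8: {7,8,10}
'b' @ 9: {1,2,3,4,6,9,10,11}  ✓accept
final: {1,2,3,4,6,9,10,11}; accept 1 in set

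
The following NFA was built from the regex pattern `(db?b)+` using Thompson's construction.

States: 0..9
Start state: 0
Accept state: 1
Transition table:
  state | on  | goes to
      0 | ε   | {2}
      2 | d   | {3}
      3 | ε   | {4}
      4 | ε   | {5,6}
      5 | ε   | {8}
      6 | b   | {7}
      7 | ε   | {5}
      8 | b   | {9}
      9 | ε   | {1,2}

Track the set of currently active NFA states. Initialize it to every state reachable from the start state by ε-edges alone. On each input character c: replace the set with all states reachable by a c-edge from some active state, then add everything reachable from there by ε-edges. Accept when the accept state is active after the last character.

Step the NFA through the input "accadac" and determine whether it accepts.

Answer: REJECT

Steps:
start: ε-closure({0}) = {0,2}
'a' @ 1: {}  — dead — no transitions
rest 'ccadac' ignored (set empty)
end set {} — state 1 not in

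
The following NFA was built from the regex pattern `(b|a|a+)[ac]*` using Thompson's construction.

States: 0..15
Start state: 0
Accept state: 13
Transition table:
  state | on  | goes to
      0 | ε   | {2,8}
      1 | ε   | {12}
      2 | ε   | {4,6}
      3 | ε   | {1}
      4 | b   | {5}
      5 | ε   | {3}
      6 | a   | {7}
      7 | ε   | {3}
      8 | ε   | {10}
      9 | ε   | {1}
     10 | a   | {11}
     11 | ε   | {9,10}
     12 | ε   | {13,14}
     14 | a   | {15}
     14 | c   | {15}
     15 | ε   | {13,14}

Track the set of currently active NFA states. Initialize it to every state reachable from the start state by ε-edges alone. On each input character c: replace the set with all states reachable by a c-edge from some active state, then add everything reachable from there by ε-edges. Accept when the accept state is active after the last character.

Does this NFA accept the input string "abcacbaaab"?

Answer: REJECT

Trace:
S₀ = ε-closure({0}) = {0,2,4,6,8,10}
'a' @ 1: {1,3,7,9,10,11,12,13,14}  (accept∈set)
'b' @ 2: {}  — no active states
rest 'cacbaaab' ignored (set empty)
end set {} — state 13 not in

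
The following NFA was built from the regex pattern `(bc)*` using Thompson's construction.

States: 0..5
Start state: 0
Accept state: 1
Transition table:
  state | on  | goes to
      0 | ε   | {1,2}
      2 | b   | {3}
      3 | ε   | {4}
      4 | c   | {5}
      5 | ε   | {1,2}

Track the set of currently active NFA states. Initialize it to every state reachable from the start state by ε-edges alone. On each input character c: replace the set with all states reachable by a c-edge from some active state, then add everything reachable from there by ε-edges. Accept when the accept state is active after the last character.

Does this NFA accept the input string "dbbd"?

start: ε-closure({0}) = {0,1,2}
'd' @ 1: {}  — no active states
rest 'bbd' ignored (set empty)
final: {}; accept 1 not in set

Answer: REJECT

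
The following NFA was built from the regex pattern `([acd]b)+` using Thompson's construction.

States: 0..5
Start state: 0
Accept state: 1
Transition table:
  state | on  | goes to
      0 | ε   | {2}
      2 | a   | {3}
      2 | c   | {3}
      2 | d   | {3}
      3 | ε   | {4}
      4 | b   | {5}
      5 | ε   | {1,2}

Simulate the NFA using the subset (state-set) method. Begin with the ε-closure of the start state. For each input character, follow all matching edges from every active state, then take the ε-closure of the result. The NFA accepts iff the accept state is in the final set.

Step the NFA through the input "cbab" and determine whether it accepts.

Answer: ACCEPT

Steps:
S₀ = ε-closure({0}) = {0,2}
'c' @ 1: {3,4}
'b' @ 2: {1,2,5}  ✓accept
'a' @ 3: {3,4}
'b' @ 4: {1,2,5}  ✓accept
end set {1,2,5} — state 1 in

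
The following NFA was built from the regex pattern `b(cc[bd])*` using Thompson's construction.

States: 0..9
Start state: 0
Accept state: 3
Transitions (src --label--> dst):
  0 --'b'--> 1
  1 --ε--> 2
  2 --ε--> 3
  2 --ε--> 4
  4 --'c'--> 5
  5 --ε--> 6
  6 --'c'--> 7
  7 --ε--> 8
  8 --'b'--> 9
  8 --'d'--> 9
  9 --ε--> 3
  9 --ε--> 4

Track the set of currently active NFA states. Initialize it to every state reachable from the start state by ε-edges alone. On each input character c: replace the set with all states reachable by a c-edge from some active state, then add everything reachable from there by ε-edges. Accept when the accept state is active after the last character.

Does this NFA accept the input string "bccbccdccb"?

Answer: ACCEPT

Trace:
initial (ε-close {0}): {0}
'b' @ 1: {1,2,3,4}  (accept∈set)
'c' @ 2: {5,6}
'c' @ 3: {7,8}
'b' @ 4: {3,4,9}  (accept∈set)
'c' @ 5: {5,6}
'c' @ 6: {7,8}
'd' @ 7: {3,4,9}  (accept∈set)
'c' @ 8: {5,6}
'c' @ 9: {7,8}
'b' @ 10: {3,4,9}  (accept∈set)
after full input: {3,4,9}  (accept=3 in)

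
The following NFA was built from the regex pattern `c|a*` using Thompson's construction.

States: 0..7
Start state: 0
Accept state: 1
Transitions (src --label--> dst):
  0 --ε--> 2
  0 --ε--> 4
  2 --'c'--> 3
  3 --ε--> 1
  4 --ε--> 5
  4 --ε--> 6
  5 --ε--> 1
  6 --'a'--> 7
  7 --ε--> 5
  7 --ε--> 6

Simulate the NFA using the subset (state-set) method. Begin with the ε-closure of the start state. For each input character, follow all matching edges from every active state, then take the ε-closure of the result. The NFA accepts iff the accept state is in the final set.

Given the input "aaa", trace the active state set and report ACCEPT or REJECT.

start: ε-closure({0}) = {0,1,2,4,5,6}
'a' @ 1: {1,5,6,7}  (accept∈set)
'a' @ 2: {1,5,6,7}  (accept∈set)
'a' @ 3: {1,5,6,7}  (accept∈set)
after full input: {1,5,6,7}  (accept=1 in)

Answer: ACCEPT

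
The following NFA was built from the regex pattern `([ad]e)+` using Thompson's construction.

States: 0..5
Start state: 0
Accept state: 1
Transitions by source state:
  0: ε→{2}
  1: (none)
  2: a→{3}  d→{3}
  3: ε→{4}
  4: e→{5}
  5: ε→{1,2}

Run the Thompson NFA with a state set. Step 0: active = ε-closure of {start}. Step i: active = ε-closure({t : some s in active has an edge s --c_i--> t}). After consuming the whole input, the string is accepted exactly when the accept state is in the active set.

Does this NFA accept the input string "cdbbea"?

Answer: REJECT

Trace:
initial (ε-close {0}): {0,2}
'c' @ 1: {}  — dead — no transitions
rest 'dbbea' ignored (set empty)
end set {} — state 1 not in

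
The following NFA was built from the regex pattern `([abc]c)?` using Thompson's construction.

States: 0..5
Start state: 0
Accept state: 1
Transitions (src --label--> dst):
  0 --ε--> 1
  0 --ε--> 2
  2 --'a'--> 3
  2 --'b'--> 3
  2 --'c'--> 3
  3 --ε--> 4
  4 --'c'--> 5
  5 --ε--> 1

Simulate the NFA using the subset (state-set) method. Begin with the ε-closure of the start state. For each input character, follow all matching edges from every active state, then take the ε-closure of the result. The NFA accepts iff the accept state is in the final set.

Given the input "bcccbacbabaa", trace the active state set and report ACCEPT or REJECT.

Answer: REJECT

Steps:
initial (ε-close {0}): {0,1,2}
'b' @ 1: {3,4}
'c' @ 2: {1,5}  [accepting]
'c' @ 3: {}  — no active states
rest 'cbacbabaa' ignored (set empty)
final: {}; accept 1 not in set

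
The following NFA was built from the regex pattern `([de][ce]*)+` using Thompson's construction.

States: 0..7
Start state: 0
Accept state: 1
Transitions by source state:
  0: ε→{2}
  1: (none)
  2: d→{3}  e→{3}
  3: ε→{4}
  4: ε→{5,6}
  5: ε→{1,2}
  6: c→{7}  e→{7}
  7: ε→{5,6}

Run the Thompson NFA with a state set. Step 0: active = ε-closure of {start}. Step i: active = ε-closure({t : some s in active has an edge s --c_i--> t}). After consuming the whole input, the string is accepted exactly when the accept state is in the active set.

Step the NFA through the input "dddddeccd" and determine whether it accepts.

initial (ε-close {0}): {0,2}
'd' @ 1: {1,2,3,4,5,6}  (accept∈set)
'd' @ 2: {1,2,3,4,5,6}  (accept∈set)
'd' @ 3: {1,2,3,4,5,6}  (accept∈set)
'd' @ 4: {1,2,3,4,5,6}  (accept∈set)
'd' @ 5: {1,2,3,4,5,6}  (accept∈set)
'e' @ 6: {1,2,3,4,5,6,7}  (accept∈set)
'c' @ 7: {1,2,5,6,7}  (accept∈set)
'c' @ 8: {1,2,5,6,7}  (accept∈set)
'd' @ 9: {1,2,3,4,5,6}  (accept∈set)
final: {1,2,3,4,5,6}; accept 1 in set

Answer: ACCEPT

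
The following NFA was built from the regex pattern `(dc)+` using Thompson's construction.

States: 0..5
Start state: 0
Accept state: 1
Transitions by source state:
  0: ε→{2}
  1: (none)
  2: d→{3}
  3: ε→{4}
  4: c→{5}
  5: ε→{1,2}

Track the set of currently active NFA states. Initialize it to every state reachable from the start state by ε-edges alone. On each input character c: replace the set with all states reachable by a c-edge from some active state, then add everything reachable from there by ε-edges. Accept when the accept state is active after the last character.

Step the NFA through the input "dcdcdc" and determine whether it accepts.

start: ε-closure({0}) = {0,2}
'd' @ 1: {3,4}
'c' @ 2: {1,2,5}  [accepting]
'd' @ 3: {3,4}
'c' @ 4: {1,2,5}  [accepting]
'd' @ 5: {3,4}
'c' @ 6: {1,2,5}  [accepting]
end set {1,2,5} — state 1 in

Answer: ACCEPT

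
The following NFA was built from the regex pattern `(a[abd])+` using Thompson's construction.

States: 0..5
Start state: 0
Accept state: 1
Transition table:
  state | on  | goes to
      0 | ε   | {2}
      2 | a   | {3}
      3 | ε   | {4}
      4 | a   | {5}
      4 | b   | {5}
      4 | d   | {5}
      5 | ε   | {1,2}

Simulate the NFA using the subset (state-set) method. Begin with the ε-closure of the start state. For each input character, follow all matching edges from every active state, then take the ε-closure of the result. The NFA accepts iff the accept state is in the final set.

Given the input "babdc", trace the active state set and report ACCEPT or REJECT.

initial (ε-close {0}): {0,2}
'b' @ 1: {}  — state set empty
rest 'abdc' ignored (set empty)
final: {}; accept 1 not in set

Answer: REJECT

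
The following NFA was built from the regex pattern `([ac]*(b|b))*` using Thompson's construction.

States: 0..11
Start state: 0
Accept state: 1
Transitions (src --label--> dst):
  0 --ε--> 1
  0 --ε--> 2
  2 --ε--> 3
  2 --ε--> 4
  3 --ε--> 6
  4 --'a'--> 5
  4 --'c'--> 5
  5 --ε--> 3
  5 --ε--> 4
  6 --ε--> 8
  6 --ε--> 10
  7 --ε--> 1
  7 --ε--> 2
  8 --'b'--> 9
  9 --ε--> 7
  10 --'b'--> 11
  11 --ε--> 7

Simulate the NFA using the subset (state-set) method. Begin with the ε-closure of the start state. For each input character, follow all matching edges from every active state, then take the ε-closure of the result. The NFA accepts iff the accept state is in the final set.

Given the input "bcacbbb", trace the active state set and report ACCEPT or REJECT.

Answer: ACCEPT

Derivation:
initial (ε-close {0}): {0,1,2,3,4,6,8,10}
'b' @ 1: {1,2,3,4,6,7,8,9,10,11}  (accept∈set)
'c' @ 2: {3,4,5,6,8,10}
'a' @ 3: {3,4,5,6,8,10}
'c' @ 4: {3,4,5,6,8,10}
'b' @ 5: {1,2,3,4,6,7,8,9,10,11}  (accept∈set)
'b' @ 6: {1,2,3,4,6,7,8,9,10,11}  (accept∈set)
'b' @ 7: {1,2,3,4,6,7,8,9,10,11}  (accept∈set)
end set {1,2,3,4,6,7,8,9,10,11} — state 1 in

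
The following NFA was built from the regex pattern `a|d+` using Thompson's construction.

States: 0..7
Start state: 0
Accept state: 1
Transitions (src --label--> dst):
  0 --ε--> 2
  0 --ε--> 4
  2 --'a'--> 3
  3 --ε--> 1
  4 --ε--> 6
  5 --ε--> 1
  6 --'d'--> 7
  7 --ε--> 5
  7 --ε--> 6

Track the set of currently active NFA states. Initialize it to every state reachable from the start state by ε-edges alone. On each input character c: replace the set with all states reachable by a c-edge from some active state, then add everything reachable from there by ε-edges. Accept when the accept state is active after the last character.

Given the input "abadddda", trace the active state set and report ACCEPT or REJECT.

Answer: REJECT

Steps:
start: ε-closure({0}) = {0,2,4,6}
'a' @ 1: {1,3}  ✓accept
'b' @ 2: {}  — no active states
rest 'adddda' ignored (set empty)
final: {}; accept 1 not in set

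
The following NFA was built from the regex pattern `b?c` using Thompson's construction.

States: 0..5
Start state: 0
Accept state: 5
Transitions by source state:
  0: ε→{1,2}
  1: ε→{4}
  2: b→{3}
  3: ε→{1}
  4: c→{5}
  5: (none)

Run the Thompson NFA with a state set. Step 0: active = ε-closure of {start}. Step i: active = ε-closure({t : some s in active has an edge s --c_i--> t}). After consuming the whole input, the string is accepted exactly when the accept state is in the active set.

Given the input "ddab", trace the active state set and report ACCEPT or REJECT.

Answer: REJECT

Derivation:
start: ε-closure({0}) = {0,1,2,4}
'd' @ 1: {}  — no active states
rest 'dab' ignored (set empty)
final: {}; accept 5 not in set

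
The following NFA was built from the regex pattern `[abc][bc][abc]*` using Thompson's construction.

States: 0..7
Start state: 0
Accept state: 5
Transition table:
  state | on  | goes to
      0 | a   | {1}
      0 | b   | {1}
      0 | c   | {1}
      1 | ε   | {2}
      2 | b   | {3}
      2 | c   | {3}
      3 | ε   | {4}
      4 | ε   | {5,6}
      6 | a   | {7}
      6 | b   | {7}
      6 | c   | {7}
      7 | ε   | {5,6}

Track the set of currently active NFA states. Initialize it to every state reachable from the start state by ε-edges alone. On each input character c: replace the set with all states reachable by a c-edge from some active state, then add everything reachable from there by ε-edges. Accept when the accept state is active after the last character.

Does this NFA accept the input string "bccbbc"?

initial (ε-close {0}): {0}
'b' @ 1: {1,2}
'c' @ 2: {3,4,5,6}  [accepting]
'c' @ 3: {5,6,7}  [accepting]
'b' @ 4: {5,6,7}  [accepting]
'b' @ 5: {5,6,7}  [accepting]
'c' @ 6: {5,6,7}  [accepting]
after full input: {5,6,7}  (accept=5 in)

Answer: ACCEPT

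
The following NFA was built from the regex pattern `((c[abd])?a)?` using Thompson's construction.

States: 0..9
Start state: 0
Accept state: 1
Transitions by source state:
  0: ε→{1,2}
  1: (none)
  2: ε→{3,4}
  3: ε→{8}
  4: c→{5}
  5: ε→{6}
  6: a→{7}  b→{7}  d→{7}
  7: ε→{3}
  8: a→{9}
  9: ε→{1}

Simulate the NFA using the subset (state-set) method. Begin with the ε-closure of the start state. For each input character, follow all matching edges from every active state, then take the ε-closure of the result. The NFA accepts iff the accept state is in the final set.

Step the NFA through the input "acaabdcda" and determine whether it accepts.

Answer: REJECT

Steps:
start: ε-closure({0}) = {0,1,2,3,4,8}
'a' @ 1: {1,9}  (accept∈set)
'c' @ 2: {}  — dead — no transitions
rest 'aabdcda' ignored (set empty)
final: {}; accept 1 not in set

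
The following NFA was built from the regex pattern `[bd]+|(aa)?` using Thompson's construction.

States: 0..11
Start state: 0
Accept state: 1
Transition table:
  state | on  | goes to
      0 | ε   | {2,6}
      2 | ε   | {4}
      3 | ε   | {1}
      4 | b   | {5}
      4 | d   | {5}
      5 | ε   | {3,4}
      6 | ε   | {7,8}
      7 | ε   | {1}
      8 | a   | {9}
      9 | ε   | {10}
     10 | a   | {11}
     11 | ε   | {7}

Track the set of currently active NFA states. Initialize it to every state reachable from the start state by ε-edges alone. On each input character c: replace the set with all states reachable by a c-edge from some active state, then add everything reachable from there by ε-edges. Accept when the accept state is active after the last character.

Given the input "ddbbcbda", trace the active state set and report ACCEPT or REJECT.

initial (ε-close {0}): {0,1,2,4,6,7,8}
'd' @ 1: {1,3,4,5}  [accepting]
'd' @ 2: {1,3,4,5}  [accepting]
'b' @ 3: {1,3,4,5}  [accepting]
'b' @ 4: {1,3,4,5}  [accepting]
'c' @ 5: {}  — no active states
rest 'bda' ignored (set empty)
final: {}; accept 1 not in set

Answer: REJECT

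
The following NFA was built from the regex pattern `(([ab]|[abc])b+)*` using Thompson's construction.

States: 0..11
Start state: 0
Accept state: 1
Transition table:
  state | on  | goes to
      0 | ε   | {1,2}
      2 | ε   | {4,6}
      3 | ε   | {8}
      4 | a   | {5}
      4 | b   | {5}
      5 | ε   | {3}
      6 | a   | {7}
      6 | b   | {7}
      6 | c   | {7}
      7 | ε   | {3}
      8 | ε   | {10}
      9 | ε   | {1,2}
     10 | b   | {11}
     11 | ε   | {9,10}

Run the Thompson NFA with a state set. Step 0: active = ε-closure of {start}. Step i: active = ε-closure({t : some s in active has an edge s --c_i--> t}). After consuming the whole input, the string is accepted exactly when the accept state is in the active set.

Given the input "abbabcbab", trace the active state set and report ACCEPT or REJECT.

initial (ε-close {0}): {0,1,2,4,6}
'a' @ 1: {3,5,7,8,10}
'b' @ 2: {1,2,4,6,9,10,11}  ✓accept
'b' @ 3: {1,2,3,4,5,6,7,8,9,10,11}  ✓accept
'a' @ 4: {3,5,7,8,10}
'b' @ 5: {1,2,4,6,9,10,11}  ✓accept
'c' @ 6: {3,7,8,10}
'b' @ 7: {1,2,4,6,9,10,11}  ✓accept
'a' @ 8: {3,5,7,8,10}
'b' @ 9: {1,2,4,6,9,10,11}  ✓accept
after full input: {1,2,4,6,9,10,11}  (accept=1 in)

Answer: ACCEPT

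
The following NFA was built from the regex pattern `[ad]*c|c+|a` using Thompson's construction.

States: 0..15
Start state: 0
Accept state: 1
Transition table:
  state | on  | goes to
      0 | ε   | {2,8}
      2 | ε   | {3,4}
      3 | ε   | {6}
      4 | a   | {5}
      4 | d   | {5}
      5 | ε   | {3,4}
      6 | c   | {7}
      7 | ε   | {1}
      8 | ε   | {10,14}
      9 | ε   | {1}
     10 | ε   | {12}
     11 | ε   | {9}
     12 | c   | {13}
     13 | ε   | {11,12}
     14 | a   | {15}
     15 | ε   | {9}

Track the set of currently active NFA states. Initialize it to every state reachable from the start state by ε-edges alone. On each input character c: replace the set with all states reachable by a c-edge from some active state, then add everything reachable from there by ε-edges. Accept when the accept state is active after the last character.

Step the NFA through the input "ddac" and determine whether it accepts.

Answer: ACCEPT

Steps:
start: ε-closure({0}) = {0,2,3,4,6,8,10,12,14}
'd' @ 1: {3,4,5,6}
'd' @ 2: {3,4,5,6}
'a' @ 3: {3,4,5,6}
'c' @ 4: {1,7}  [accepting]
final: {1,7}; accept 1 in set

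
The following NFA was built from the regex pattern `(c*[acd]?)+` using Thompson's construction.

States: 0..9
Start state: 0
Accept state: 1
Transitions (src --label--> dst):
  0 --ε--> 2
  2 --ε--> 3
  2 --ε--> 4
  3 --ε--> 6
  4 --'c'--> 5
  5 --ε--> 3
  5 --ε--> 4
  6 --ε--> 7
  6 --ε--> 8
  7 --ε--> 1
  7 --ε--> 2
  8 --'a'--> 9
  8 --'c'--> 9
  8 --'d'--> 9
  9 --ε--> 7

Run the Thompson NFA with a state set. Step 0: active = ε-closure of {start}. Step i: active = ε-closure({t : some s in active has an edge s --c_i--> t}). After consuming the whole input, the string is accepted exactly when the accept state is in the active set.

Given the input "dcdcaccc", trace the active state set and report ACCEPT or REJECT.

start: ε-closure({0}) = {0,1,2,3,4,6,7,8}
'd' @ 1: {1,2,3,4,6,7,8,9}  (accept∈set)
'c' @ 2: {1,2,3,4,5,6,7,8,9}  (accept∈set)
'd' @ 3: {1,2,3,4,6,7,8,9}  (accept∈set)
'c' @ 4: {1,2,3,4,5,6,7,8,9}  (accept∈set)
'a' @ 5: {1,2,3,4,6,7,8,9}  (accept∈set)
'c' @ 6: {1,2,3,4,5,6,7,8,9}  (accept∈set)
'c' @ 7: {1,2,3,4,5,6,7,8,9}  (accept∈set)
'c' @ 8: {1,2,3,4,5,6,7,8,9}  (accept∈set)
end set {1,2,3,4,5,6,7,8,9} — state 1 in

Answer: ACCEPT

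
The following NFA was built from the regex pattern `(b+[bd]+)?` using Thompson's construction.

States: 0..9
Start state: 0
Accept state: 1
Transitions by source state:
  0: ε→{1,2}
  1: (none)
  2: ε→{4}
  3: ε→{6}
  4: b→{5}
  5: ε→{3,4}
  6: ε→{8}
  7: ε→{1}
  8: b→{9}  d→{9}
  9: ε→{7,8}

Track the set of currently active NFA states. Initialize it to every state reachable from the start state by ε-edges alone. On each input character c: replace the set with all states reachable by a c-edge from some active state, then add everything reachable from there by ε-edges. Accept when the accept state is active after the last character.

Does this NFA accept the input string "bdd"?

Answer: ACCEPT

Derivation:
S₀ = ε-closure({0}) = {0,1,2,4}
'b' @ 1: {3,4,5,6,8}
'd' @ 2: {1,7,8,9}  ✓accept
'd' @ 3: {1,7,8,9}  ✓accept
after full input: {1,7,8,9}  (accept=1 in)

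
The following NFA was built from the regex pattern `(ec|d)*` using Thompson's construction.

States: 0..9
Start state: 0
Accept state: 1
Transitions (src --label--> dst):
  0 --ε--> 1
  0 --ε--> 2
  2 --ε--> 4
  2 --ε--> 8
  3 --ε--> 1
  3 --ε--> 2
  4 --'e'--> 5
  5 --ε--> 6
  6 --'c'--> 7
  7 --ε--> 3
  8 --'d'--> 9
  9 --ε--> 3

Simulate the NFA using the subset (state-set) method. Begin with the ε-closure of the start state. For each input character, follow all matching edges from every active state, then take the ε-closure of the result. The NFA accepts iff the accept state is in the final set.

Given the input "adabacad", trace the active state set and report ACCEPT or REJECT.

S₀ = ε-closure({0}) = {0,1,2,4,8}
'a' @ 1: {}  — state set empty
rest 'dabacad' ignored (set empty)
final: {}; accept 1 not in set

Answer: REJECT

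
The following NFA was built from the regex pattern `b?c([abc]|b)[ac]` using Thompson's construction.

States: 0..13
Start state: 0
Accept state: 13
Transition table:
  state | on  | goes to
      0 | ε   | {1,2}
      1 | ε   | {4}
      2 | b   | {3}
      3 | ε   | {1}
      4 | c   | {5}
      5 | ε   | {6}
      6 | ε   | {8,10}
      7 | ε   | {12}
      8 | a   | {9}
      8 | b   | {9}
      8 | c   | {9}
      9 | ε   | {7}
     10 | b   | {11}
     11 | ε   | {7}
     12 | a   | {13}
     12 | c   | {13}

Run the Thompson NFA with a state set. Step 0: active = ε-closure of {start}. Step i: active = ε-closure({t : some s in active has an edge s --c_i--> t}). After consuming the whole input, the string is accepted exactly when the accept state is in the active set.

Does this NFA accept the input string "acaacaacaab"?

Answer: REJECT

Derivation:
start: ε-closure({0}) = {0,1,2,4}
'a' @ 1: {}  — no active states
rest 'caacaacaab' ignored (set empty)
end set {} — state 13 not in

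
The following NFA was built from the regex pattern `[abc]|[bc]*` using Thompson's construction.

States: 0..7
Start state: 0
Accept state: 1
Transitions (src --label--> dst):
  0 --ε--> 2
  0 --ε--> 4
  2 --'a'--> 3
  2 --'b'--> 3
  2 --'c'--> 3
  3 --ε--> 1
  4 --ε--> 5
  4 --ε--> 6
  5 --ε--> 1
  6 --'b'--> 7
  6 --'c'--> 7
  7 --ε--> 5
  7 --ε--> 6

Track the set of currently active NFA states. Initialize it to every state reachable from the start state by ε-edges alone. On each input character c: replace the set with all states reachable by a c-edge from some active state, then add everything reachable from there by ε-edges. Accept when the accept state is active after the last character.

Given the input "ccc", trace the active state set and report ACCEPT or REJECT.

start: ε-closure({0}) = {0,1,2,4,5,6}
'c' @ 1: {1,3,5,6,7}  (accept∈set)
'c' @ 2: {1,5,6,7}  (accept∈set)
'c' @ 3: {1,5,6,7}  (accept∈set)
end set {1,5,6,7} — state 1 in

Answer: ACCEPT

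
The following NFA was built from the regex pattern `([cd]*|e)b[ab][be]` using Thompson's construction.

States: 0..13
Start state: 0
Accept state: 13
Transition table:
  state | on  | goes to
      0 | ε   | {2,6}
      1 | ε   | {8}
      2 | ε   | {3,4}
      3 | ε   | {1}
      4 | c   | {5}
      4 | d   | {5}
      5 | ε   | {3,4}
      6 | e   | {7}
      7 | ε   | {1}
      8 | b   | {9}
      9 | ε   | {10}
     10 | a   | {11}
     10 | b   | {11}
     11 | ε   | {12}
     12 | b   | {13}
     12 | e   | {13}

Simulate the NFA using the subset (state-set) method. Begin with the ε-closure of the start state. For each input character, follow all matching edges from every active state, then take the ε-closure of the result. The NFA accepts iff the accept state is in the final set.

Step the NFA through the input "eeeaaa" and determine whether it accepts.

Answer: REJECT

Steps:
start: ε-closure({0}) = {0,1,2,3,4,6,8}
'e' @ 1: {1,7,8}
'e' @ 2: {}  — dead — no transitions
rest 'eaaa' ignored (set empty)
after full input: {}  (accept=13 not in)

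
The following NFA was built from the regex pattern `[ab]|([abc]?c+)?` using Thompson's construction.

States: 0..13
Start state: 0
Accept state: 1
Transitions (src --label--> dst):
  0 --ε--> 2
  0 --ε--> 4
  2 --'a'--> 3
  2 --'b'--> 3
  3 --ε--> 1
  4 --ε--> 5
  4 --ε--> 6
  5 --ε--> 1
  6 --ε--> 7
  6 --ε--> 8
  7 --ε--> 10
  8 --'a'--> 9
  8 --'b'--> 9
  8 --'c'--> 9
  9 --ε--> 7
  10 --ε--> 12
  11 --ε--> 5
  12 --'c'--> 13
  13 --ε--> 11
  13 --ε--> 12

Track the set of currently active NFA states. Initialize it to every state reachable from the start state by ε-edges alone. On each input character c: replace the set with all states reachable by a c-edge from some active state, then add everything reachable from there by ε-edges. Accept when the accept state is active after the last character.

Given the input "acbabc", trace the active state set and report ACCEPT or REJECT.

Answer: REJECT

Steps:
start: ε-closure({0}) = {0,1,2,4,5,6,7,8,10,12}
'a' @ 1: {1,3,7,9,10,12}  (accept∈set)
'c' @ 2: {1,5,11,12,13}  (accept∈set)
'b' @ 3: {}  — dead — no transitions
rest 'abc' ignored (set empty)
end set {} — state 1 not in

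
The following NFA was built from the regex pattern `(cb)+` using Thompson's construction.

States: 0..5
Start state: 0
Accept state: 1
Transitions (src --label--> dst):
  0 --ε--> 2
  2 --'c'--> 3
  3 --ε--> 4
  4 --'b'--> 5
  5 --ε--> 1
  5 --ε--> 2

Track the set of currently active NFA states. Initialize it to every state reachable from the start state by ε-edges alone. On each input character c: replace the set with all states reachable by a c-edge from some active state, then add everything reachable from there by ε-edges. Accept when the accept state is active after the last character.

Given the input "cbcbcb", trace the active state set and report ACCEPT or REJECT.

start: ε-closure({0}) = {0,2}
'c' @ 1: {3,4}
'b' @ 2: {1,2,5}  (accept∈set)
'c' @ 3: {3,4}
'b' @ 4: {1,2,5}  (accept∈set)
'c' @ 5: {3,4}
'b' @ 6: {1,2,5}  (accept∈set)
end set {1,2,5} — state 1 in

Answer: ACCEPT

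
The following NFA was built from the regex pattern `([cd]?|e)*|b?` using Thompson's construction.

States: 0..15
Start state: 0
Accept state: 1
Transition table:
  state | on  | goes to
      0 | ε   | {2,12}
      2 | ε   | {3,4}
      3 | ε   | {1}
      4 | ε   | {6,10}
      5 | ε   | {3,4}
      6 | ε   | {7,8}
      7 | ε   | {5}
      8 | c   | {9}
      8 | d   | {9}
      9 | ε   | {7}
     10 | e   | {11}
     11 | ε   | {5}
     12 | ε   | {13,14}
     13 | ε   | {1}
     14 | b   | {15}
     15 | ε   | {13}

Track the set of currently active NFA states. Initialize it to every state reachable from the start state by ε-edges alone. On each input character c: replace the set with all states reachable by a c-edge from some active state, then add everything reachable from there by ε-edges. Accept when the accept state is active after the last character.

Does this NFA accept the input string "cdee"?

Answer: ACCEPT

Trace:
initial (ε-close {0}): {0,1,2,3,4,5,6,7,8,10,12,13,14}
'c' @ 1: {1,3,4,5,6,7,8,9,10}  [accepting]
'd' @ 2: {1,3,4,5,6,7,8,9,10}  [accepting]
'e' @ 3: {1,3,4,5,6,7,8,10,11}  [accepting]
'e' @ 4: {1,3,4,5,6,7,8,10,11}  [accepting]
final: {1,3,4,5,6,7,8,10,11}; accept 1 in set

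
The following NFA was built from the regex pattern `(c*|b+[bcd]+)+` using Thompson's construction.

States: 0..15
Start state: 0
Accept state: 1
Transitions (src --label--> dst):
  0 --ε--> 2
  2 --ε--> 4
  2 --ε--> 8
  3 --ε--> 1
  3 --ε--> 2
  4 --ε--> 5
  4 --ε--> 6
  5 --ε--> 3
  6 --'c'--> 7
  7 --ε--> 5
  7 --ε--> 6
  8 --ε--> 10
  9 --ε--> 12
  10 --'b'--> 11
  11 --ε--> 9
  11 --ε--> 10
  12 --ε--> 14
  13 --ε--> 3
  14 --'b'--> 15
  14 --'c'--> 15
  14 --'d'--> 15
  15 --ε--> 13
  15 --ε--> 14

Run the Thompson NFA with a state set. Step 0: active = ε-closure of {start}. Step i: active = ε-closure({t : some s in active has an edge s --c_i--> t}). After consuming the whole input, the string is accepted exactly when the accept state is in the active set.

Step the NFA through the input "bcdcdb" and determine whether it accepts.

initial (ε-close {0}): {0,1,2,3,4,5,6,8,10}
'b' @ 1: {9,10,11,12,14}
'c' @ 2: {1,2,3,4,5,6,8,10,13,14,15}  ✓accept
'd' @ 3: {1,2,3,4,5,6,8,10,13,14,15}  ✓accept
'c' @ 4: {1,2,3,4,5,6,7,8,10,13,14,15}  ✓accept
'd' @ 5: {1,2,3,4,5,6,8,10,13,14,15}  ✓accept
'b' @ 6: {1,2,3,4,5,6,8,9,10,11,12,13,14,15}  ✓accept
end set {1,2,3,4,5,6,8,9,10,11,12,13,14,15} — state 1 in

Answer: ACCEPT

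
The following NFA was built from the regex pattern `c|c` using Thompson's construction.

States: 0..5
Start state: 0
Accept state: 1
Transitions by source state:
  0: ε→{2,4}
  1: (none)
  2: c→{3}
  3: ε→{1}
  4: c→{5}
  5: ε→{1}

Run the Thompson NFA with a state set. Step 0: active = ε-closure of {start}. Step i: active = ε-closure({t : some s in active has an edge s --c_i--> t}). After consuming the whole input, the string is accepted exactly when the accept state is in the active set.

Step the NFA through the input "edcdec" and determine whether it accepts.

S₀ = ε-closure({0}) = {0,2,4}
'e' @ 1: {}  — dead — no transitions
rest 'dcdec' ignored (set empty)
final: {}; accept 1 not in set

Answer: REJECT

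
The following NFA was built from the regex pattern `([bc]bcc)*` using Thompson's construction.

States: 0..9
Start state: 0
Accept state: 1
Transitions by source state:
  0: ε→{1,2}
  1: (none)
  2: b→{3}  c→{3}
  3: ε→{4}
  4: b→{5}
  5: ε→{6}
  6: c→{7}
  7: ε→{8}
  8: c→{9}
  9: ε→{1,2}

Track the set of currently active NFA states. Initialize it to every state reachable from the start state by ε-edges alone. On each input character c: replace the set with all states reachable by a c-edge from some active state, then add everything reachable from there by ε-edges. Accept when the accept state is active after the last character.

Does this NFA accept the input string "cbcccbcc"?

initial (ε-close {0}): {0,1,2}
'c' @ 1: {3,4}
'b' @ 2: {5,6}
'c' @ 3: {7,8}
'c' @ 4: {1,2,9}  (accept∈set)
'c' @ 5: {3,4}
'b' @ 6: {5,6}
'c' @ 7: {7,8}
'c' @ 8: {1,2,9}  (accept∈set)
final: {1,2,9}; accept 1 in set

Answer: ACCEPT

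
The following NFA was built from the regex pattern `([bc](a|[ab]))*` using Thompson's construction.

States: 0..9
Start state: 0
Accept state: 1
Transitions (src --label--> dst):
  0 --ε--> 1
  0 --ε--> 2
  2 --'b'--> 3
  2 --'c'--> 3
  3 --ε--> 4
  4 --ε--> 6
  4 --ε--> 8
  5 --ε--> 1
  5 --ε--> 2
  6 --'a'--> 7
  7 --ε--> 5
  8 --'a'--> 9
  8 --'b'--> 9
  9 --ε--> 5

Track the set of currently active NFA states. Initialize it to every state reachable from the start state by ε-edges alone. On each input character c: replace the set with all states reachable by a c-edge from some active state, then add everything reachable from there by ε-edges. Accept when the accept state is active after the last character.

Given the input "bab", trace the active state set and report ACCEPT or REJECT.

initial (ε-close {0}): {0,1,2}
'b' @ 1: {3,4,6,8}
'a' @ 2: {1,2,5,7,9}  ✓accept
'b' @ 3: {3,4,6,8}
after full input: {3,4,6,8}  (accept=1 not in)

Answer: REJECT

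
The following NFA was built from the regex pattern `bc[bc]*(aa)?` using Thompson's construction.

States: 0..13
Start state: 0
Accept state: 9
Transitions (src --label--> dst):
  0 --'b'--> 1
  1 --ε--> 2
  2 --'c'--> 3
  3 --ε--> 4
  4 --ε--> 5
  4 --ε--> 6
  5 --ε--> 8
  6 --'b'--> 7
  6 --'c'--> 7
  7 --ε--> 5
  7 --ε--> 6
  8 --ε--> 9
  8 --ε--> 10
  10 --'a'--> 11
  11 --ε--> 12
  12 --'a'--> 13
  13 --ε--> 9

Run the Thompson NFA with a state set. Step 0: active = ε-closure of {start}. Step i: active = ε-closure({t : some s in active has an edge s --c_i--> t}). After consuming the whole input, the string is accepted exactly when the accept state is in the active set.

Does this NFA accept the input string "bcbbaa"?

S₀ = ε-closure({0}) = {0}
'b' @ 1: {1,2}
'c' @ 2: {3,4,5,6,8,9,10}  [accepting]
'b' @ 3: {5,6,7,8,9,10}  [accepting]
'b' @ 4: {5,6,7,8,9,10}  [accepting]
'a' @ 5: {11,12}
'a' @ 6: {9,13}  [accepting]
end set {9,13} — state 9 in

Answer: ACCEPT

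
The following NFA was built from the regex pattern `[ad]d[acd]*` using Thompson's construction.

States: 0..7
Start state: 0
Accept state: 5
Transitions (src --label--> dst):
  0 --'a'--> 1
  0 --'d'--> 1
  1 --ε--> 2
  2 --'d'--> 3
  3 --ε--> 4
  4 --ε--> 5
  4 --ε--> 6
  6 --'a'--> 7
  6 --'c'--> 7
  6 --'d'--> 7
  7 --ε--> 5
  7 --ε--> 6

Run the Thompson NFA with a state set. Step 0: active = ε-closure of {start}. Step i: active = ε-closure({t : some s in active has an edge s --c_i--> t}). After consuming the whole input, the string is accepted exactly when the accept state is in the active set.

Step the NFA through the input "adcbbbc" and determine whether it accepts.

Answer: REJECT

Derivation:
initial (ε-close {0}): {0}
'a' @ 1: {1,2}
'd' @ 2: {3,4,5,6}  (accept∈set)
'c' @ 3: {5,6,7}  (accept∈set)
'b' @ 4: {}  — dead — no transitions
rest 'bbc' ignored (set empty)
final: {}; accept 5 not in set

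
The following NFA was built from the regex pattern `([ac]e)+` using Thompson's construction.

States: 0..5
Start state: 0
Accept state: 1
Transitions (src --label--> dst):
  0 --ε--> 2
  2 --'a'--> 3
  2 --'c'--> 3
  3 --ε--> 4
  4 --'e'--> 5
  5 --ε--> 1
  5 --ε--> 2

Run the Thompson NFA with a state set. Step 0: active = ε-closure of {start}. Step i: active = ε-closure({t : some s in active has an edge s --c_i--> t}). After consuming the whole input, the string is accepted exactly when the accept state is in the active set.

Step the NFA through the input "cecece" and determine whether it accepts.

S₀ = ε-closure({0}) = {0,2}
'c' @ 1: {3,4}
'e' @ 2: {1,2,5}  ✓accept
'c' @ 3: {3,4}
'e' @ 4: {1,2,5}  ✓accept
'c' @ 5: {3,4}
'e' @ 6: {1,2,5}  ✓accept
after full input: {1,2,5}  (accept=1 in)

Answer: ACCEPT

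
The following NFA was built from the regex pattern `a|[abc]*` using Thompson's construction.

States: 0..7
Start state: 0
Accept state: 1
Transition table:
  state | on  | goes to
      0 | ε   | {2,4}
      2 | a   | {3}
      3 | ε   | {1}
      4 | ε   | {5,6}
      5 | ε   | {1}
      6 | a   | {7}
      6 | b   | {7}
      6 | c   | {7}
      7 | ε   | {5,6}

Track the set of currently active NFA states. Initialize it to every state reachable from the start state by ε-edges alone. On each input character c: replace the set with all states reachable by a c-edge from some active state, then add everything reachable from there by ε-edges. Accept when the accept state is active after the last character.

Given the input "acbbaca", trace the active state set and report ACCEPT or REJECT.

S₀ = ε-closure({0}) = {0,1,2,4,5,6}
'a' @ 1: {1,3,5,6,7}  ✓accept
'c' @ 2: {1,5,6,7}  ✓accept
'b' @ 3: {1,5,6,7}  ✓accept
'b' @ 4: {1,5,6,7}  ✓accept
'a' @ 5: {1,5,6,7}  ✓accept
'c' @ 6: {1,5,6,7}  ✓accept
'a' @ 7: {1,5,6,7}  ✓accept
end set {1,5,6,7} — state 1 in

Answer: ACCEPT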